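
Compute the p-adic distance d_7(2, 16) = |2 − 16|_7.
d_7(2, 16) = 1/7

Step 1 — x − y = 2 − 16 = -14. Step 2 — v_7(-14) = 1 (factor: -14 = −(7^1 · 2); the sign does not affect v_p). Step 3 — |x − y|_7 = 7^{-1} = 1/7.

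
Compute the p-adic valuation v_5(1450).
v_5(1450) = 2

v_5(n) is the largest exponent k such that 5^k divides n. Factor out: 1450 = 5^2 · 58. (Sign doesn't affect v_p.) So v_5(1450) = 2.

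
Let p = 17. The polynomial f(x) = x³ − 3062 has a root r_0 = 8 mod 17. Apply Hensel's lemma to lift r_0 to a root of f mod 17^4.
r_3 = 15257 (mod 83521)

Hensel: r_{i+1} = r_i − f(r_i)/f′(r_i) mod 17^{i+2}, where f′(x) = 3x². Iterate:
  r_0 = 8 (mod 17)
  r_1 = 229 (mod 289)
  r_2 = 518 (mod 4913)
  r_3 = 15257 (mod 83521)
Final: r = 15257 with f(r) ≡ 0 mod 17^4.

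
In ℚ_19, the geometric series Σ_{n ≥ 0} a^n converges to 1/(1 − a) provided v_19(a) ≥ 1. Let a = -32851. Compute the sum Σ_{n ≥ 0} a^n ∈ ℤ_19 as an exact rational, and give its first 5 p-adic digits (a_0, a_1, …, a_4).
Σ a^n = 1/(1 − a) = 1/32852;  first 5 digits = (1, 0, 4, 14, 15)

v_19(a) = 2 ≥ 1, so the series converges in ℤ_19 to 1/(1 − a) = 1/(1 − (-32851)) = 1/32852. Expand this rational in ℤ_19: compute digits iteratively via d_i = x_i mod 19, x_{i+1} = (x_i − d_i)/19. The first 5 digits are (1, 0, 4, 14, 15).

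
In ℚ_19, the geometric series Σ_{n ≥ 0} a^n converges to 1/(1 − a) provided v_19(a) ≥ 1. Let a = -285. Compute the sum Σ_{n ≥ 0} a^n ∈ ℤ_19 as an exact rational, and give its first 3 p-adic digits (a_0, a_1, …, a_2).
Σ a^n = 1/(1 − a) = 1/286;  first 3 digits = (1, 4, 15)

v_19(a) = 1 ≥ 1, so the series converges in ℤ_19 to 1/(1 − a) = 1/(1 − (-285)) = 1/286. Expand this rational in ℤ_19: compute digits iteratively via d_i = x_i mod 19, x_{i+1} = (x_i − d_i)/19. The first 3 digits are (1, 4, 15).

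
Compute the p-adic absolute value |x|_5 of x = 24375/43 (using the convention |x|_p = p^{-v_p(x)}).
|24375/43|_5 = 1/625

Step 1 — compute v_5(x) by factoring powers of 5 out of the numerator and denominator: v_5(24375/43) = 4. Step 2 — apply |x|_p = p^{-v_p(x)} = 5^{-4} = 1/625.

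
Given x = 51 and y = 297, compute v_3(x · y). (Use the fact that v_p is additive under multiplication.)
v_3(15147) = 4

v_p(x) = 1 (factor: 51 = 3^1 · 17); v_p(y) = 3 (factor: 297 = 3^3 · 11). Additivity: v_p(xy) = v_p(x) + v_p(y) = 1 + 3 = 4. (Direct check: xy = 15147 = 3^4 · (187).)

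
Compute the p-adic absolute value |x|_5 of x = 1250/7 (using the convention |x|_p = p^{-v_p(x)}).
|1250/7|_5 = 1/625

Step 1 — compute v_5(x) by factoring powers of 5 out of the numerator and denominator: v_5(1250/7) = 4. Step 2 — apply |x|_p = p^{-v_p(x)} = 5^{-4} = 1/625.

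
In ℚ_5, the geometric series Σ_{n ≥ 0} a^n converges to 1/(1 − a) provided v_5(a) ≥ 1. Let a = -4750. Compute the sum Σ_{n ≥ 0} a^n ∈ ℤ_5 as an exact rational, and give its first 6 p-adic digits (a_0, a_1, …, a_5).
Σ a^n = 1/(1 − a) = 1/4751;  first 6 digits = (1, 0, 0, 2, 2, 3)

v_5(a) = 3 ≥ 1, so the series converges in ℤ_5 to 1/(1 − a) = 1/(1 − (-4750)) = 1/4751. Expand this rational in ℤ_5: compute digits iteratively via d_i = x_i mod 5, x_{i+1} = (x_i − d_i)/5. The first 6 digits are (1, 0, 0, 2, 2, 3).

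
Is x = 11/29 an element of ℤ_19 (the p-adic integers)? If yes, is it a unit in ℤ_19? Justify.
x ∈ ℤ_19^× (unit); v_19(x) = 0

ℤ_19 = {x ∈ ℚ_19 : v_19(x) ≥ 0} and ℤ_19^× = {x ∈ ℤ_19 : v_19(x) = 0}. Here v_19(11/29) = v_19(num) − v_19(den) = 0; compare against these criteria.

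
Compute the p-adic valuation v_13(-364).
v_13(-364) = 1

v_13(n) is the largest exponent k such that 13^k divides n. Factor out: -364 = -13^1 · 28. (Sign doesn't affect v_p.) So v_13(-364) = 1.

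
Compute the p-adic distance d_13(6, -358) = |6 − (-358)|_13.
d_13(6, -358) = 1/13

Step 1 — x − y = 6 − (-358) = 364. Step 2 — v_13(364) = 1 (factor: 364 = (13^1 · 28); the sign does not affect v_p). Step 3 — |x − y|_13 = 13^{-1} = 1/13.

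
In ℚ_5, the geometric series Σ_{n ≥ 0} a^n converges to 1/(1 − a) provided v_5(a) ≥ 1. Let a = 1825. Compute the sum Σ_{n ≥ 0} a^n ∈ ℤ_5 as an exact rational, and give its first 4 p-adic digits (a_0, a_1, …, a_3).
Σ a^n = 1/(1 − a) = -1/1824;  first 4 digits = (1, 0, 3, 4)

v_5(a) = 2 ≥ 1, so the series converges in ℤ_5 to 1/(1 − a) = 1/(1 − 1825) = -1/1824. Expand this rational in ℤ_5: compute digits iteratively via d_i = x_i mod 5, x_{i+1} = (x_i − d_i)/5. The first 4 digits are (1, 0, 3, 4).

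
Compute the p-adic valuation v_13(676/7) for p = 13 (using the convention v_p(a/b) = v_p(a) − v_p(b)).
v_13(676/7) = 2

Factor powers of 13 from the numerator and denominator of the reduced fraction: 676 = 13^2 · 4 and 7 = 13^0 · 7. Apply v_p(a/b) = v_p(a) − v_p(b): v_13(676/7) = 2 − 0 = 2.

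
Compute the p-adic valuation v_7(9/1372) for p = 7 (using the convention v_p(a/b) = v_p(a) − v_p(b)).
v_7(9/1372) = -3

Factor powers of 7 from the numerator and denominator of the reduced fraction: 9 = 7^0 · 9 and 1372 = 7^3 · 4. Apply v_p(a/b) = v_p(a) − v_p(b): v_7(9/1372) = 0 − 3 = -3.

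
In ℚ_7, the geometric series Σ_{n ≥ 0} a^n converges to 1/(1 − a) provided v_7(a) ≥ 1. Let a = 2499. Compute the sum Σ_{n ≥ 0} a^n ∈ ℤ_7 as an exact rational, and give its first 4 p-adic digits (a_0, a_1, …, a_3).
Σ a^n = 1/(1 − a) = -1/2498;  first 4 digits = (1, 0, 2, 0)

v_7(a) = 2 ≥ 1, so the series converges in ℤ_7 to 1/(1 − a) = 1/(1 − 2499) = -1/2498. Expand this rational in ℤ_7: compute digits iteratively via d_i = x_i mod 7, x_{i+1} = (x_i − d_i)/7. The first 4 digits are (1, 0, 2, 0).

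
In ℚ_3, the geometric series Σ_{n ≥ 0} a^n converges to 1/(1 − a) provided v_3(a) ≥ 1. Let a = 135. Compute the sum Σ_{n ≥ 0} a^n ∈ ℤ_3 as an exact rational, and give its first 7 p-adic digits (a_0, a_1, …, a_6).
Σ a^n = 1/(1 − a) = -1/134;  first 7 digits = (1, 0, 0, 2, 1, 0, 1)

v_3(a) = 3 ≥ 1, so the series converges in ℤ_3 to 1/(1 − a) = 1/(1 − 135) = -1/134. Expand this rational in ℤ_3: compute digits iteratively via d_i = x_i mod 3, x_{i+1} = (x_i − d_i)/3. The first 7 digits are (1, 0, 0, 2, 1, 0, 1).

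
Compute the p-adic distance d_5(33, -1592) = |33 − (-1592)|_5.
d_5(33, -1592) = 1/125

Step 1 — x − y = 33 − (-1592) = 1625. Step 2 — v_5(1625) = 3 (factor: 1625 = (5^3 · 13); the sign does not affect v_p). Step 3 — |x − y|_5 = 5^{-3} = 1/125.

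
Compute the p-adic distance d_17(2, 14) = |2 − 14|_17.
d_17(2, 14) = 1

Step 1 — x − y = 2 − 14 = -12. Step 2 — v_17(-12) = 0 (factor: -12 = −(17^0 · 12); the sign does not affect v_p). Step 3 — |x − y|_17 = 17^{0} = 1.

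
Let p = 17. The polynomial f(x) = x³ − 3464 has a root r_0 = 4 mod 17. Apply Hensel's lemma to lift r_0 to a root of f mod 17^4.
r_3 = 16596 (mod 83521)

Hensel: r_{i+1} = r_i − f(r_i)/f′(r_i) mod 17^{i+2}, where f′(x) = 3x². Iterate:
  r_0 = 4 (mod 17)
  r_1 = 123 (mod 289)
  r_2 = 1857 (mod 4913)
  r_3 = 16596 (mod 83521)
Final: r = 16596 with f(r) ≡ 0 mod 17^4.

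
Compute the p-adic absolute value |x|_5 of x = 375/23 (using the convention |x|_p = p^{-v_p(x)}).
|375/23|_5 = 1/125

Step 1 — compute v_5(x) by factoring powers of 5 out of the numerator and denominator: v_5(375/23) = 3. Step 2 — apply |x|_p = p^{-v_p(x)} = 5^{-3} = 1/125.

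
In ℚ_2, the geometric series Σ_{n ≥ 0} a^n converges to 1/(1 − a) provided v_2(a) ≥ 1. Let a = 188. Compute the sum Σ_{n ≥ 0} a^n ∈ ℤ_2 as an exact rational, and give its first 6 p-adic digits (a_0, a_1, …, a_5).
Σ a^n = 1/(1 − a) = -1/187;  first 6 digits = (1, 0, 1, 1, 0, 0)

v_2(a) = 2 ≥ 1, so the series converges in ℤ_2 to 1/(1 − a) = 1/(1 − 188) = -1/187. Expand this rational in ℤ_2: compute digits iteratively via d_i = x_i mod 2, x_{i+1} = (x_i − d_i)/2. The first 6 digits are (1, 0, 1, 1, 0, 0).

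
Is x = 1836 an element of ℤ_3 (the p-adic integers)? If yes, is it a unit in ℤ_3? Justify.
x ∈ ℤ_3 but not a unit; v_3(x) = 3 > 0

ℤ_3 = {x ∈ ℚ_3 : v_3(x) ≥ 0} and ℤ_3^× = {x ∈ ℤ_3 : v_3(x) = 0}. Here v_3(1836) = v_3(num) − v_3(den) = 3; compare against these criteria.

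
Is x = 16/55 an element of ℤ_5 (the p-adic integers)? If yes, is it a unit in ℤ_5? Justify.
x ∉ ℤ_5 (v_5(x) = -1 < 0)

ℤ_5 = {x ∈ ℚ_5 : v_5(x) ≥ 0} and ℤ_5^× = {x ∈ ℤ_5 : v_5(x) = 0}. Here v_5(16/55) = v_5(num) − v_5(den) = -1; compare against these criteria.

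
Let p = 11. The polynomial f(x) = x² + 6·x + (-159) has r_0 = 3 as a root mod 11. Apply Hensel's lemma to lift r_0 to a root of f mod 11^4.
r_3 = 3886 (mod 14641)

Hensel: r_{i+1} = r_i − f(r_i)·(f′(r_i))^{-1} mod 11^{i+2}, f′(x) = 2x + 6. Iterate:
  r_0 = 3 (mod 11)
  r_1 = 14 (mod 121)
  r_2 = 1224 (mod 1331)
  r_3 = 3886 (mod 14641)
Final: r = 3886 satisfies f(r) ≡ 0 mod 11^4.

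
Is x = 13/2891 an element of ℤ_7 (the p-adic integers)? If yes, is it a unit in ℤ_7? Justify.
x ∉ ℤ_7 (v_7(x) = -2 < 0)

ℤ_7 = {x ∈ ℚ_7 : v_7(x) ≥ 0} and ℤ_7^× = {x ∈ ℤ_7 : v_7(x) = 0}. Here v_7(13/2891) = v_7(num) − v_7(den) = -2; compare against these criteria.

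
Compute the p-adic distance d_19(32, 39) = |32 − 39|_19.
d_19(32, 39) = 1

Step 1 — x − y = 32 − 39 = -7. Step 2 — v_19(-7) = 0 (factor: -7 = −(19^0 · 7); the sign does not affect v_p). Step 3 — |x − y|_19 = 19^{0} = 1.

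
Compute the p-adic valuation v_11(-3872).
v_11(-3872) = 2

v_11(n) is the largest exponent k such that 11^k divides n. Factor out: -3872 = -11^2 · 32. (Sign doesn't affect v_p.) So v_11(-3872) = 2.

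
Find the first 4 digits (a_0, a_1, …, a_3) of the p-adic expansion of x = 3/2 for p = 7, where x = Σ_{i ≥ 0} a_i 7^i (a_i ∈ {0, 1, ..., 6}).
(a_0, …, a_3) = (5, 3, 3, 3)

v_7(3/2) = 0 (numerator and denominator both coprime to 7), so x ∈ ℤ_7^×. Compute digits iteratively via a_i = x_i mod 7, x_{i+1} = (x_i − a_i)/7, with x_0 = x:
  x_0 = 3/2;  a_0 = 5;  x_1 = (x_0 − 5)/7 = -1/2
  x_1 = -1/2;  a_1 = 3;  x_2 = (x_1 − 3)/7 = -1/2
  x_2 = -1/2;  a_2 = 3;  x_3 = (x_2 − 3)/7 = -1/2
  x_3 = -1/2;  a_3 = 3;  x_4 = (x_3 − 3)/7 = -1/2
Digits: (5, 3, 3, 3).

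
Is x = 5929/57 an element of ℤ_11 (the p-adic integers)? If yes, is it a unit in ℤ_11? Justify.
x ∈ ℤ_11 but not a unit; v_11(x) = 2 > 0

ℤ_11 = {x ∈ ℚ_11 : v_11(x) ≥ 0} and ℤ_11^× = {x ∈ ℤ_11 : v_11(x) = 0}. Here v_11(5929/57) = v_11(num) − v_11(den) = 2; compare against these criteria.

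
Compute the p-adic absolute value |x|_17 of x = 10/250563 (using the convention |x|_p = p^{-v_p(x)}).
|10/250563|_17 = 83521

Step 1 — compute v_17(x) by factoring powers of 17 out of the numerator and denominator: v_17(10/250563) = -4. Step 2 — apply |x|_p = p^{-v_p(x)} = 17^{4} = 83521.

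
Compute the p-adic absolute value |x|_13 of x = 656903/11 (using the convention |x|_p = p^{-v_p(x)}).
|656903/11|_13 = 1/28561

Step 1 — compute v_13(x) by factoring powers of 13 out of the numerator and denominator: v_13(656903/11) = 4. Step 2 — apply |x|_p = p^{-v_p(x)} = 13^{-4} = 1/28561.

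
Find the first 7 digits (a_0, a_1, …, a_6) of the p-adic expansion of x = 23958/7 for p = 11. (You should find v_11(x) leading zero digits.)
(a_0, …, a_6) = (0, 0, 0, 1, 8, 4, 9)

v_11(23958/7) = 3, so a_0 = ... = a_2 = 0. Factor out: x = 11^3 · u with u = 18/7 a unit in ℤ_11. Expand u iteratively via a_{v+i} = u_i mod 11, u_{i+1} = (u_i − a_{v+i})/11:
  u_0 = 18/7;  a_3 = 1;  u_1 = (u_0 − 1)/11 = 1/7
  u_1 = 1/7;  a_4 = 8;  u_2 = (u_1 − 8)/11 = -5/7
  u_2 = -5/7;  a_5 = 4;  u_3 = (u_2 − 4)/11 = -3/7
  u_3 = -3/7;  a_6 = 9;  u_4 = (u_3 − 9)/11 = -6/7
Digits: (0, 0, 0, 1, 8, 4, 9).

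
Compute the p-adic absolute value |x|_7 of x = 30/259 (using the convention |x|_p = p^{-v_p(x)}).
|30/259|_7 = 7

Step 1 — compute v_7(x) by factoring powers of 7 out of the numerator and denominator: v_7(30/259) = -1. Step 2 — apply |x|_p = p^{-v_p(x)} = 7^{1} = 7.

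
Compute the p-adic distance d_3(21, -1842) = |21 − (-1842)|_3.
d_3(21, -1842) = 1/81

Step 1 — x − y = 21 − (-1842) = 1863. Step 2 — v_3(1863) = 4 (factor: 1863 = (3^4 · 23); the sign does not affect v_p). Step 3 — |x − y|_3 = 3^{-4} = 1/81.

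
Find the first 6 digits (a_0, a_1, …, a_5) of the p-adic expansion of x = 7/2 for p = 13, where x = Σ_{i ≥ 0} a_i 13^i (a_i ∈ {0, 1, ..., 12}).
(a_0, …, a_5) = (10, 6, 6, 6, 6, 6)

v_13(7/2) = 0 (numerator and denominator both coprime to 13), so x ∈ ℤ_13^×. Compute digits iteratively via a_i = x_i mod 13, x_{i+1} = (x_i − a_i)/13, with x_0 = x:
  x_0 = 7/2;  a_0 = 10;  x_1 = (x_0 − 10)/13 = -1/2
  x_1 = -1/2;  a_1 = 6;  x_2 = (x_1 − 6)/13 = -1/2
  x_2 = -1/2;  a_2 = 6;  x_3 = (x_2 − 6)/13 = -1/2
  x_3 = -1/2;  a_3 = 6;  x_4 = (x_3 − 6)/13 = -1/2
  x_4 = -1/2;  a_4 = 6;  x_5 = (x_4 − 6)/13 = -1/2
  x_5 = -1/2;  a_5 = 6;  x_6 = (x_5 − 6)/13 = -1/2
Digits: (10, 6, 6, 6, 6, 6).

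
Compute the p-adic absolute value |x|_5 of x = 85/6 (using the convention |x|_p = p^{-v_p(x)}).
|85/6|_5 = 1/5

Step 1 — compute v_5(x) by factoring powers of 5 out of the numerator and denominator: v_5(85/6) = 1. Step 2 — apply |x|_p = p^{-v_p(x)} = 5^{-1} = 1/5.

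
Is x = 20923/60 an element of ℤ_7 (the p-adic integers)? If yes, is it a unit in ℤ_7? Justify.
x ∈ ℤ_7 but not a unit; v_7(x) = 3 > 0

ℤ_7 = {x ∈ ℚ_7 : v_7(x) ≥ 0} and ℤ_7^× = {x ∈ ℤ_7 : v_7(x) = 0}. Here v_7(20923/60) = v_7(num) − v_7(den) = 3; compare against these criteria.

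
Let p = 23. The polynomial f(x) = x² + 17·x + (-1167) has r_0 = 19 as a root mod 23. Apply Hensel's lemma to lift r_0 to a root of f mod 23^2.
r_1 = 249 (mod 529)

Hensel: r_{i+1} = r_i − f(r_i)·(f′(r_i))^{-1} mod 23^{i+2}, f′(x) = 2x + 17. Iterate:
  r_0 = 19 (mod 23)
  r_1 = 249 (mod 529)
Final: r = 249 satisfies f(r) ≡ 0 mod 23^2.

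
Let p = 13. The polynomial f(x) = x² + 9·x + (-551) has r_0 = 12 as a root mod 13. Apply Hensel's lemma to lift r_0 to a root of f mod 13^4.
r_3 = 6694 (mod 28561)

Hensel: r_{i+1} = r_i − f(r_i)·(f′(r_i))^{-1} mod 13^{i+2}, f′(x) = 2x + 9. Iterate:
  r_0 = 12 (mod 13)
  r_1 = 103 (mod 169)
  r_2 = 103 (mod 2197)
  r_3 = 6694 (mod 28561)
Final: r = 6694 satisfies f(r) ≡ 0 mod 13^4.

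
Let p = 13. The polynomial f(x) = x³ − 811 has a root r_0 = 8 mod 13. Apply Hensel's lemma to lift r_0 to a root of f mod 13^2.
r_1 = 21 (mod 169)

Hensel: r_{i+1} = r_i − f(r_i)/f′(r_i) mod 13^{i+2}, where f′(x) = 3x². Iterate:
  r_0 = 8 (mod 13)
  r_1 = 21 (mod 169)
Final: r = 21 with f(r) ≡ 0 mod 13^2.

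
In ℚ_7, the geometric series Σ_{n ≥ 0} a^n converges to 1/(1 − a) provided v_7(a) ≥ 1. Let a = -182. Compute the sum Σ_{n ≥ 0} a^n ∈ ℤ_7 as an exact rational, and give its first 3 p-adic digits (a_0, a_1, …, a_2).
Σ a^n = 1/(1 − a) = 1/183;  first 3 digits = (1, 2, 0)

v_7(a) = 1 ≥ 1, so the series converges in ℤ_7 to 1/(1 − a) = 1/(1 − (-182)) = 1/183. Expand this rational in ℤ_7: compute digits iteratively via d_i = x_i mod 7, x_{i+1} = (x_i − d_i)/7. The first 3 digits are (1, 2, 0).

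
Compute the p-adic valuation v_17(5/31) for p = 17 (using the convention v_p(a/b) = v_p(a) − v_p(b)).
v_17(5/31) = 0

Factor powers of 17 from the numerator and denominator of the reduced fraction: 5 = 17^0 · 5 and 31 = 17^0 · 31. Apply v_p(a/b) = v_p(a) − v_p(b): v_17(5/31) = 0 − 0 = 0.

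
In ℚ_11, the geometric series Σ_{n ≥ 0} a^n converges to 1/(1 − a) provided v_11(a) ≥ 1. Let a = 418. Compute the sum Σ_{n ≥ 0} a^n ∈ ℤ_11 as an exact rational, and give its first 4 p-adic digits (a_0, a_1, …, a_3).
Σ a^n = 1/(1 − a) = -1/417;  first 4 digits = (1, 5, 6, 3)

v_11(a) = 1 ≥ 1, so the series converges in ℤ_11 to 1/(1 − a) = 1/(1 − 418) = -1/417. Expand this rational in ℤ_11: compute digits iteratively via d_i = x_i mod 11, x_{i+1} = (x_i − d_i)/11. The first 4 digits are (1, 5, 6, 3).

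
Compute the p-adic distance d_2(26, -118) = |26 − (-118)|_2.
d_2(26, -118) = 1/16

Step 1 — x − y = 26 − (-118) = 144. Step 2 — v_2(144) = 4 (factor: 144 = (2^4 · 9); the sign does not affect v_p). Step 3 — |x − y|_2 = 2^{-4} = 1/16.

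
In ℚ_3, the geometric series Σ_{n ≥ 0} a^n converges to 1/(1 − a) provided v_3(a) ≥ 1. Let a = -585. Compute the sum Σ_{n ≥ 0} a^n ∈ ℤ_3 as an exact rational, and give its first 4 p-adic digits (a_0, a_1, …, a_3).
Σ a^n = 1/(1 − a) = 1/586;  first 4 digits = (1, 0, 1, 2)

v_3(a) = 2 ≥ 1, so the series converges in ℤ_3 to 1/(1 − a) = 1/(1 − (-585)) = 1/586. Expand this rational in ℤ_3: compute digits iteratively via d_i = x_i mod 3, x_{i+1} = (x_i − d_i)/3. The first 4 digits are (1, 0, 1, 2).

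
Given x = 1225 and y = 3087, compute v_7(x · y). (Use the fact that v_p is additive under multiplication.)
v_7(3781575) = 5

v_p(x) = 2 (factor: 1225 = 7^2 · 25); v_p(y) = 3 (factor: 3087 = 7^3 · 9). Additivity: v_p(xy) = v_p(x) + v_p(y) = 2 + 3 = 5. (Direct check: xy = 3781575 = 7^5 · (225).)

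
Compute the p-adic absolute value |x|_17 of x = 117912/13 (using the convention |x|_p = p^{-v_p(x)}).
|117912/13|_17 = 1/4913

Step 1 — compute v_17(x) by factoring powers of 17 out of the numerator and denominator: v_17(117912/13) = 3. Step 2 — apply |x|_p = p^{-v_p(x)} = 17^{-3} = 1/4913.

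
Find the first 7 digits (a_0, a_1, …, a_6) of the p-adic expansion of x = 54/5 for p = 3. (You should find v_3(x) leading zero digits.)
(a_0, …, a_6) = (0, 0, 0, 1, 1, 2, 1)

v_3(54/5) = 3, so a_0 = ... = a_2 = 0. Factor out: x = 3^3 · u with u = 2/5 a unit in ℤ_3. Expand u iteratively via a_{v+i} = u_i mod 3, u_{i+1} = (u_i − a_{v+i})/3:
  u_0 = 2/5;  a_3 = 1;  u_1 = (u_0 − 1)/3 = -1/5
  u_1 = -1/5;  a_4 = 1;  u_2 = (u_1 − 1)/3 = -2/5
  u_2 = -2/5;  a_5 = 2;  u_3 = (u_2 − 2)/3 = -4/5
  u_3 = -4/5;  a_6 = 1;  u_4 = (u_3 − 1)/3 = -3/5
Digits: (0, 0, 0, 1, 1, 2, 1).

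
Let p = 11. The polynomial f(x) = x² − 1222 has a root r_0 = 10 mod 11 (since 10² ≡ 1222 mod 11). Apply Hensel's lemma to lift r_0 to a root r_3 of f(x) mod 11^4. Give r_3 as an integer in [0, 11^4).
r_3 = 3563 (mod 14641)

Hensel's recurrence: r_{i+1} = r_i − f(r_i)·(f′(r_i))^{-1} mod 11^{i+2}, with f′(x) = 2x. Iterate:
  r_0 = 10 (mod 11)
  r_1 = 54 (mod 121)
  r_2 = 901 (mod 1331)
  r_3 = 3563 (mod 14641)
Final: r_3 = 3563, and one checks f(r_3) ≡ 0 mod 11^4.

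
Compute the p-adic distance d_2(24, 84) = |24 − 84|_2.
d_2(24, 84) = 1/4

Step 1 — x − y = 24 − 84 = -60. Step 2 — v_2(-60) = 2 (factor: -60 = −(2^2 · 15); the sign does not affect v_p). Step 3 — |x − y|_2 = 2^{-2} = 1/4.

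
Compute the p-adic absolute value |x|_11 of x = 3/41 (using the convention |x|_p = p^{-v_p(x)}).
|3/41|_11 = 1

Step 1 — compute v_11(x) by factoring powers of 11 out of the numerator and denominator: v_11(3/41) = 0. Step 2 — apply |x|_p = p^{-v_p(x)} = 11^{0} = 1.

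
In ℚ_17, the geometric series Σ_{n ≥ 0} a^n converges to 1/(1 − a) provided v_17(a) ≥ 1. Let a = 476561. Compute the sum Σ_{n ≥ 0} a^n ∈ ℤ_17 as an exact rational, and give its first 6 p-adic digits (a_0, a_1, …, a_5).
Σ a^n = 1/(1 − a) = -1/476560;  first 6 digits = (1, 0, 0, 12, 5, 0)

v_17(a) = 3 ≥ 1, so the series converges in ℤ_17 to 1/(1 − a) = 1/(1 − 476561) = -1/476560. Expand this rational in ℤ_17: compute digits iteratively via d_i = x_i mod 17, x_{i+1} = (x_i − d_i)/17. The first 6 digits are (1, 0, 0, 12, 5, 0).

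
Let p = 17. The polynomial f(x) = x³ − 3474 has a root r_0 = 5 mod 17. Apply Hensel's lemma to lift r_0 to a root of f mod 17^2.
r_1 = 277 (mod 289)

Hensel: r_{i+1} = r_i − f(r_i)/f′(r_i) mod 17^{i+2}, where f′(x) = 3x². Iterate:
  r_0 = 5 (mod 17)
  r_1 = 277 (mod 289)
Final: r = 277 with f(r) ≡ 0 mod 17^2.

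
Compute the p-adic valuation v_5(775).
v_5(775) = 2

v_5(n) is the largest exponent k such that 5^k divides n. Factor out: 775 = 5^2 · 31. (Sign doesn't affect v_p.) So v_5(775) = 2.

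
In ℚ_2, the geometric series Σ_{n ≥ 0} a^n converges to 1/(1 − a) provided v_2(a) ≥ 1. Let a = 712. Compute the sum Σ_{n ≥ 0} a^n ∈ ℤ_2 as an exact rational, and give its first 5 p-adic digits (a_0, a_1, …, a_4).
Σ a^n = 1/(1 − a) = -1/711;  first 5 digits = (1, 0, 0, 1, 0)

v_2(a) = 3 ≥ 1, so the series converges in ℤ_2 to 1/(1 − a) = 1/(1 − 712) = -1/711. Expand this rational in ℤ_2: compute digits iteratively via d_i = x_i mod 2, x_{i+1} = (x_i − d_i)/2. The first 5 digits are (1, 0, 0, 1, 0).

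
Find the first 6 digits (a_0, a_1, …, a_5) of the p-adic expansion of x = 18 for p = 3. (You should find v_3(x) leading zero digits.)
(a_0, …, a_5) = (0, 0, 2, 0, 0, 0)

v_3(18) = 2, so a_0 = ... = a_1 = 0. Factor out: x = 3^2 · u with u = 2 a unit in ℤ_3. Expand u iteratively via a_{v+i} = u_i mod 3, u_{i+1} = (u_i − a_{v+i})/3:
  u_0 = 2;  a_2 = 2;  u_1 = (u_0 − 2)/3 = 0
  u_1 = 0;  a_3 = 0;  u_2 = (u_1 − 0)/3 = 0
  u_2 = 0;  a_4 = 0;  u_3 = (u_2 − 0)/3 = 0
  u_3 = 0;  a_5 = 0;  u_4 = (u_3 − 0)/3 = 0
Digits: (0, 0, 2, 0, 0, 0).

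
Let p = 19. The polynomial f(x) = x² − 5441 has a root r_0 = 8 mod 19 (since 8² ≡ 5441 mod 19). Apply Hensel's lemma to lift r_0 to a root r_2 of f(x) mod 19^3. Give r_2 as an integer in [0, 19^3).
r_2 = 2668 (mod 6859)

Hensel's recurrence: r_{i+1} = r_i − f(r_i)·(f′(r_i))^{-1} mod 19^{i+2}, with f′(x) = 2x. Iterate:
  r_0 = 8 (mod 19)
  r_1 = 141 (mod 361)
  r_2 = 2668 (mod 6859)
Final: r_2 = 2668, and one checks f(r_2) ≡ 0 mod 19^3.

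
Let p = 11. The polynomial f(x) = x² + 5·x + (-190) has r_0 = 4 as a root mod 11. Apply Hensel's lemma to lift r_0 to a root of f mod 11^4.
r_3 = 12665 (mod 14641)

Hensel: r_{i+1} = r_i − f(r_i)·(f′(r_i))^{-1} mod 11^{i+2}, f′(x) = 2x + 5. Iterate:
  r_0 = 4 (mod 11)
  r_1 = 81 (mod 121)
  r_2 = 686 (mod 1331)
  r_3 = 12665 (mod 14641)
Final: r = 12665 satisfies f(r) ≡ 0 mod 11^4.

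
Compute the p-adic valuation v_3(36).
v_3(36) = 2

v_3(n) is the largest exponent k such that 3^k divides n. Factor out: 36 = 3^2 · 4. (Sign doesn't affect v_p.) So v_3(36) = 2.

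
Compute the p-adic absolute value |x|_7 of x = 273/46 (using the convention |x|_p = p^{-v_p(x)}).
|273/46|_7 = 1/7

Step 1 — compute v_7(x) by factoring powers of 7 out of the numerator and denominator: v_7(273/46) = 1. Step 2 — apply |x|_p = p^{-v_p(x)} = 7^{-1} = 1/7.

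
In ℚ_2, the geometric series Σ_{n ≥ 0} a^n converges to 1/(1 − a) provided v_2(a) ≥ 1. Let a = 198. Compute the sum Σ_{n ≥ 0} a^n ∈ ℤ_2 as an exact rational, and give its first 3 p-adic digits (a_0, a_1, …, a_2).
Σ a^n = 1/(1 − a) = -1/197;  first 3 digits = (1, 1, 0)

v_2(a) = 1 ≥ 1, so the series converges in ℤ_2 to 1/(1 − a) = 1/(1 − 198) = -1/197. Expand this rational in ℤ_2: compute digits iteratively via d_i = x_i mod 2, x_{i+1} = (x_i − d_i)/2. The first 3 digits are (1, 1, 0).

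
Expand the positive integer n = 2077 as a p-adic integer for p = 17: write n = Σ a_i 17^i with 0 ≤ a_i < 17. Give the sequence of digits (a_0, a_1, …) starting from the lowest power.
(a_0, a_1, …) = (3, 3, 7)

Repeated division by 17 gives the digits low-to-high: 2077 = 3 + 3·17^1 + 7·17^2. Digit sequence: (3, 3, 7).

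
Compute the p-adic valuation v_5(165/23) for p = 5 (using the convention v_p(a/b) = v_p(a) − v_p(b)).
v_5(165/23) = 1

Factor powers of 5 from the numerator and denominator of the reduced fraction: 165 = 5^1 · 33 and 23 = 5^0 · 23. Apply v_p(a/b) = v_p(a) − v_p(b): v_5(165/23) = 1 − 0 = 1.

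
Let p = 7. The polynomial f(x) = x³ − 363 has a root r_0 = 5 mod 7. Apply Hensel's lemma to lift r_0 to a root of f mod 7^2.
r_1 = 33 (mod 49)

Hensel: r_{i+1} = r_i − f(r_i)/f′(r_i) mod 7^{i+2}, where f′(x) = 3x². Iterate:
  r_0 = 5 (mod 7)
  r_1 = 33 (mod 49)
Final: r = 33 with f(r) ≡ 0 mod 7^2.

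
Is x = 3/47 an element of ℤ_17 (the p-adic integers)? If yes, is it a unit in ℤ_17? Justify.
x ∈ ℤ_17^× (unit); v_17(x) = 0

ℤ_17 = {x ∈ ℚ_17 : v_17(x) ≥ 0} and ℤ_17^× = {x ∈ ℤ_17 : v_17(x) = 0}. Here v_17(3/47) = v_17(num) − v_17(den) = 0; compare against these criteria.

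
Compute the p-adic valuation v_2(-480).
v_2(-480) = 5

v_2(n) is the largest exponent k such that 2^k divides n. Factor out: -480 = -2^5 · 15. (Sign doesn't affect v_p.) So v_2(-480) = 5.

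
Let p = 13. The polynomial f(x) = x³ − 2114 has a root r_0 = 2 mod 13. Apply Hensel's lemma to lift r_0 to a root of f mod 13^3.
r_2 = 431 (mod 2197)

Hensel: r_{i+1} = r_i − f(r_i)/f′(r_i) mod 13^{i+2}, where f′(x) = 3x². Iterate:
  r_0 = 2 (mod 13)
  r_1 = 93 (mod 169)
  r_2 = 431 (mod 2197)
Final: r = 431 with f(r) ≡ 0 mod 13^3.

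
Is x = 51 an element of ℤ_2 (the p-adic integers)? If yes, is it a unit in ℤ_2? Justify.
x ∈ ℤ_2^× (unit); v_2(x) = 0

ℤ_2 = {x ∈ ℚ_2 : v_2(x) ≥ 0} and ℤ_2^× = {x ∈ ℤ_2 : v_2(x) = 0}. Here v_2(51) = v_2(num) − v_2(den) = 0; compare against these criteria.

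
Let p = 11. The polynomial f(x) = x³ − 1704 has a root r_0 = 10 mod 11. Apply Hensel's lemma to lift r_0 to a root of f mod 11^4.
r_3 = 285 (mod 14641)

Hensel: r_{i+1} = r_i − f(r_i)/f′(r_i) mod 11^{i+2}, where f′(x) = 3x². Iterate:
  r_0 = 10 (mod 11)
  r_1 = 43 (mod 121)
  r_2 = 285 (mod 1331)
  r_3 = 285 (mod 14641)
Final: r = 285 with f(r) ≡ 0 mod 11^4.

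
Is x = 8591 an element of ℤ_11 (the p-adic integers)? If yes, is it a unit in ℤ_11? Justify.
x ∈ ℤ_11 but not a unit; v_11(x) = 2 > 0

ℤ_11 = {x ∈ ℚ_11 : v_11(x) ≥ 0} and ℤ_11^× = {x ∈ ℤ_11 : v_11(x) = 0}. Here v_11(8591) = v_11(num) − v_11(den) = 2; compare against these criteria.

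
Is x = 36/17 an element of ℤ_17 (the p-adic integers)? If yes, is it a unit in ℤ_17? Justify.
x ∉ ℤ_17 (v_17(x) = -1 < 0)

ℤ_17 = {x ∈ ℚ_17 : v_17(x) ≥ 0} and ℤ_17^× = {x ∈ ℤ_17 : v_17(x) = 0}. Here v_17(36/17) = v_17(num) − v_17(den) = -1; compare against these criteria.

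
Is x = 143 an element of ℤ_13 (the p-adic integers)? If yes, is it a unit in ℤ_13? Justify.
x ∈ ℤ_13 but not a unit; v_13(x) = 1 > 0

ℤ_13 = {x ∈ ℚ_13 : v_13(x) ≥ 0} and ℤ_13^× = {x ∈ ℤ_13 : v_13(x) = 0}. Here v_13(143) = v_13(num) − v_13(den) = 1; compare against these criteria.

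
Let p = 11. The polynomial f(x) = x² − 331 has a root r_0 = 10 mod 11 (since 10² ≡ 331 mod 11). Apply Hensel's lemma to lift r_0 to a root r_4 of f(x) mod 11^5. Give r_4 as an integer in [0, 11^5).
r_4 = 109944 (mod 161051)

Hensel's recurrence: r_{i+1} = r_i − f(r_i)·(f′(r_i))^{-1} mod 11^{i+2}, with f′(x) = 2x. Iterate:
  r_0 = 10 (mod 11)
  r_1 = 76 (mod 121)
  r_2 = 802 (mod 1331)
  r_3 = 7457 (mod 14641)
  r_4 = 109944 (mod 161051)
Final: r_4 = 109944, and one checks f(r_4) ≡ 0 mod 11^5.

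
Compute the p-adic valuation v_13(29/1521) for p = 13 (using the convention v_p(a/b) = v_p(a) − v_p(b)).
v_13(29/1521) = -2

Factor powers of 13 from the numerator and denominator of the reduced fraction: 29 = 13^0 · 29 and 1521 = 13^2 · 9. Apply v_p(a/b) = v_p(a) − v_p(b): v_13(29/1521) = 0 − 2 = -2.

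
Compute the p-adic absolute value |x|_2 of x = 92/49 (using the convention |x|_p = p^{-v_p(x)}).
|92/49|_2 = 1/4

Step 1 — compute v_2(x) by factoring powers of 2 out of the numerator and denominator: v_2(92/49) = 2. Step 2 — apply |x|_p = p^{-v_p(x)} = 2^{-2} = 1/4.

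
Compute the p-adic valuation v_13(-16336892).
v_13(-16336892) = 5

v_13(n) is the largest exponent k such that 13^k divides n. Factor out: -16336892 = -13^5 · 44. (Sign doesn't affect v_p.) So v_13(-16336892) = 5.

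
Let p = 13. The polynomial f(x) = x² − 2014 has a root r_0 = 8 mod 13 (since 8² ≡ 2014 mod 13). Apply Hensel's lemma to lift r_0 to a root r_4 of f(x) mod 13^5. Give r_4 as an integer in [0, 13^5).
r_4 = 217316 (mod 371293)

Hensel's recurrence: r_{i+1} = r_i − f(r_i)·(f′(r_i))^{-1} mod 13^{i+2}, with f′(x) = 2x. Iterate:
  r_0 = 8 (mod 13)
  r_1 = 151 (mod 169)
  r_2 = 2010 (mod 2197)
  r_3 = 17389 (mod 28561)
  r_4 = 217316 (mod 371293)
Final: r_4 = 217316, and one checks f(r_4) ≡ 0 mod 13^5.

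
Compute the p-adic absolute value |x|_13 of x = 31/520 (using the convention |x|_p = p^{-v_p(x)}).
|31/520|_13 = 13

Step 1 — compute v_13(x) by factoring powers of 13 out of the numerator and denominator: v_13(31/520) = -1. Step 2 — apply |x|_p = p^{-v_p(x)} = 13^{1} = 13.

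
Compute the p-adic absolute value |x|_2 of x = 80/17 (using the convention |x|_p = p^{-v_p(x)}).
|80/17|_2 = 1/16

Step 1 — compute v_2(x) by factoring powers of 2 out of the numerator and denominator: v_2(80/17) = 4. Step 2 — apply |x|_p = p^{-v_p(x)} = 2^{-4} = 1/16.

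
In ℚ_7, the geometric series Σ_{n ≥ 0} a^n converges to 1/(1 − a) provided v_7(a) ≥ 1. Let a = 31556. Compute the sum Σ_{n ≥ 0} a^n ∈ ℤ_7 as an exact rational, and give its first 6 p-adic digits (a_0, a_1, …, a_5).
Σ a^n = 1/(1 − a) = -1/31555;  first 6 digits = (1, 0, 0, 1, 6, 1)

v_7(a) = 3 ≥ 1, so the series converges in ℤ_7 to 1/(1 − a) = 1/(1 − 31556) = -1/31555. Expand this rational in ℤ_7: compute digits iteratively via d_i = x_i mod 7, x_{i+1} = (x_i − d_i)/7. The first 6 digits are (1, 0, 0, 1, 6, 1).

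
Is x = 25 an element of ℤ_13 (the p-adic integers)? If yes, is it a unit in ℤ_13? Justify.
x ∈ ℤ_13^× (unit); v_13(x) = 0

ℤ_13 = {x ∈ ℚ_13 : v_13(x) ≥ 0} and ℤ_13^× = {x ∈ ℤ_13 : v_13(x) = 0}. Here v_13(25) = v_13(num) − v_13(den) = 0; compare against these criteria.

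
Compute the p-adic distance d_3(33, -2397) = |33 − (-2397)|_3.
d_3(33, -2397) = 1/243

Step 1 — x − y = 33 − (-2397) = 2430. Step 2 — v_3(2430) = 5 (factor: 2430 = (3^5 · 10); the sign does not affect v_p). Step 3 — |x − y|_3 = 3^{-5} = 1/243.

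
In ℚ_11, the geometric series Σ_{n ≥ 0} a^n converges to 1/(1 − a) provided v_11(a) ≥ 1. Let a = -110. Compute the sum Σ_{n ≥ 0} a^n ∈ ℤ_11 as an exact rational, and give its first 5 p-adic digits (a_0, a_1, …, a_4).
Σ a^n = 1/(1 − a) = 1/111;  first 5 digits = (1, 1, 0, 10, 9)

v_11(a) = 1 ≥ 1, so the series converges in ℤ_11 to 1/(1 − a) = 1/(1 − (-110)) = 1/111. Expand this rational in ℤ_11: compute digits iteratively via d_i = x_i mod 11, x_{i+1} = (x_i − d_i)/11. The first 5 digits are (1, 1, 0, 10, 9).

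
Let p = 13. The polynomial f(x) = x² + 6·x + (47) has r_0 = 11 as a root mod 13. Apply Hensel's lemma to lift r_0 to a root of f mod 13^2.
r_1 = 63 (mod 169)

Hensel: r_{i+1} = r_i − f(r_i)·(f′(r_i))^{-1} mod 13^{i+2}, f′(x) = 2x + 6. Iterate:
  r_0 = 11 (mod 13)
  r_1 = 63 (mod 169)
Final: r = 63 satisfies f(r) ≡ 0 mod 13^2.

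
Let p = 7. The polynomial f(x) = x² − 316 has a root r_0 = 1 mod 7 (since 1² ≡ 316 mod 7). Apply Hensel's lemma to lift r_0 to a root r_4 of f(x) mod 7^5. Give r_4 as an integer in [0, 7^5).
r_4 = 2290 (mod 16807)

Hensel's recurrence: r_{i+1} = r_i − f(r_i)·(f′(r_i))^{-1} mod 7^{i+2}, with f′(x) = 2x. Iterate:
  r_0 = 1 (mod 7)
  r_1 = 36 (mod 49)
  r_2 = 232 (mod 343)
  r_3 = 2290 (mod 2401)
  r_4 = 2290 (mod 16807)
Final: r_4 = 2290, and one checks f(r_4) ≡ 0 mod 7^5.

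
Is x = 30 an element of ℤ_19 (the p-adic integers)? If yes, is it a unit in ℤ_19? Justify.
x ∈ ℤ_19^× (unit); v_19(x) = 0

ℤ_19 = {x ∈ ℚ_19 : v_19(x) ≥ 0} and ℤ_19^× = {x ∈ ℤ_19 : v_19(x) = 0}. Here v_19(30) = v_19(num) − v_19(den) = 0; compare against these criteria.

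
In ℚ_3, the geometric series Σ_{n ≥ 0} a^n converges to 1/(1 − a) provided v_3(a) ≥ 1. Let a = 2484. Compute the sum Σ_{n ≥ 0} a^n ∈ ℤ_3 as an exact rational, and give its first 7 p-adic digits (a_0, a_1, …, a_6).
Σ a^n = 1/(1 − a) = -1/2483;  first 7 digits = (1, 0, 0, 2, 0, 1, 1)

v_3(a) = 3 ≥ 1, so the series converges in ℤ_3 to 1/(1 − a) = 1/(1 − 2484) = -1/2483. Expand this rational in ℤ_3: compute digits iteratively via d_i = x_i mod 3, x_{i+1} = (x_i − d_i)/3. The first 7 digits are (1, 0, 0, 2, 0, 1, 1).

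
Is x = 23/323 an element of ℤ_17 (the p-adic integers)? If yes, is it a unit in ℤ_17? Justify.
x ∉ ℤ_17 (v_17(x) = -1 < 0)

ℤ_17 = {x ∈ ℚ_17 : v_17(x) ≥ 0} and ℤ_17^× = {x ∈ ℤ_17 : v_17(x) = 0}. Here v_17(23/323) = v_17(num) − v_17(den) = -1; compare against these criteria.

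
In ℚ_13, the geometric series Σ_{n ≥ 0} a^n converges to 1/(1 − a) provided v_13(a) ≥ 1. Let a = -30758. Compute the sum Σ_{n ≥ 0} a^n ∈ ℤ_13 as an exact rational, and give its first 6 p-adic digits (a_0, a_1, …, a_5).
Σ a^n = 1/(1 − a) = 1/30759;  first 6 digits = (1, 0, 0, 12, 11, 12)

v_13(a) = 3 ≥ 1, so the series converges in ℤ_13 to 1/(1 − a) = 1/(1 − (-30758)) = 1/30759. Expand this rational in ℤ_13: compute digits iteratively via d_i = x_i mod 13, x_{i+1} = (x_i − d_i)/13. The first 6 digits are (1, 0, 0, 12, 11, 12).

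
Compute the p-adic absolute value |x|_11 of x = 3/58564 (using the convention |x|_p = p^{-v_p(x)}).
|3/58564|_11 = 14641

Step 1 — compute v_11(x) by factoring powers of 11 out of the numerator and denominator: v_11(3/58564) = -4. Step 2 — apply |x|_p = p^{-v_p(x)} = 11^{4} = 14641.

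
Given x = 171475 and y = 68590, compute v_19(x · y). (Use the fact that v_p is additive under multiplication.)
v_19(11761470250) = 6

v_p(x) = 3 (factor: 171475 = 19^3 · 25); v_p(y) = 3 (factor: 68590 = 19^3 · 10). Additivity: v_p(xy) = v_p(x) + v_p(y) = 3 + 3 = 6. (Direct check: xy = 11761470250 = 19^6 · (250).)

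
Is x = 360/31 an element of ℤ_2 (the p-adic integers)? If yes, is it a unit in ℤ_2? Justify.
x ∈ ℤ_2 but not a unit; v_2(x) = 3 > 0

ℤ_2 = {x ∈ ℚ_2 : v_2(x) ≥ 0} and ℤ_2^× = {x ∈ ℤ_2 : v_2(x) = 0}. Here v_2(360/31) = v_2(num) − v_2(den) = 3; compare against these criteria.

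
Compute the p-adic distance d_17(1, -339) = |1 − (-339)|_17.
d_17(1, -339) = 1/17

Step 1 — x − y = 1 − (-339) = 340. Step 2 — v_17(340) = 1 (factor: 340 = (17^1 · 20); the sign does not affect v_p). Step 3 — |x − y|_17 = 17^{-1} = 1/17.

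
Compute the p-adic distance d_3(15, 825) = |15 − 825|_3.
d_3(15, 825) = 1/81

Step 1 — x − y = 15 − 825 = -810. Step 2 — v_3(-810) = 4 (factor: -810 = −(3^4 · 10); the sign does not affect v_p). Step 3 — |x − y|_3 = 3^{-4} = 1/81.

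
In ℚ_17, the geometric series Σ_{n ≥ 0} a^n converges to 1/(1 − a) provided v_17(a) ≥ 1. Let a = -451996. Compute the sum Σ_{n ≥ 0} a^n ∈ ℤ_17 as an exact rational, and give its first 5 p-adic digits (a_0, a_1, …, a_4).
Σ a^n = 1/(1 − a) = 1/451997;  first 5 digits = (1, 0, 0, 10, 11)

v_17(a) = 3 ≥ 1, so the series converges in ℤ_17 to 1/(1 − a) = 1/(1 − (-451996)) = 1/451997. Expand this rational in ℤ_17: compute digits iteratively via d_i = x_i mod 17, x_{i+1} = (x_i − d_i)/17. The first 5 digits are (1, 0, 0, 10, 11).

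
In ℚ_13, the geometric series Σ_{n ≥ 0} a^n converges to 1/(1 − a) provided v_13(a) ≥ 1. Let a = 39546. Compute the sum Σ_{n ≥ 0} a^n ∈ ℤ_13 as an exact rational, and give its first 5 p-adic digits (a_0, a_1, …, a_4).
Σ a^n = 1/(1 − a) = -1/39545;  first 5 digits = (1, 0, 0, 5, 1)

v_13(a) = 3 ≥ 1, so the series converges in ℤ_13 to 1/(1 − a) = 1/(1 − 39546) = -1/39545. Expand this rational in ℤ_13: compute digits iteratively via d_i = x_i mod 13, x_{i+1} = (x_i − d_i)/13. The first 5 digits are (1, 0, 0, 5, 1).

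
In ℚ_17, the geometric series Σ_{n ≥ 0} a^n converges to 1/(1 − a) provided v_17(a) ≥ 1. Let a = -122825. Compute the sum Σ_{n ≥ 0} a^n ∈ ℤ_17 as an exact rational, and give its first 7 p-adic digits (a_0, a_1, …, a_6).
Σ a^n = 1/(1 − a) = 1/122826;  first 7 digits = (1, 0, 0, 9, 15, 16, 12)

v_17(a) = 3 ≥ 1, so the series converges in ℤ_17 to 1/(1 − a) = 1/(1 − (-122825)) = 1/122826. Expand this rational in ℤ_17: compute digits iteratively via d_i = x_i mod 17, x_{i+1} = (x_i − d_i)/17. The first 7 digits are (1, 0, 0, 9, 15, 16, 12).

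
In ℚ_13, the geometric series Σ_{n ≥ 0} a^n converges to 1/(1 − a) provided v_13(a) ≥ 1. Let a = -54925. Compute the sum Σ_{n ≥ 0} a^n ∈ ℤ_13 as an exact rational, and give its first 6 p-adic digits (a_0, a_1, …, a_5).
Σ a^n = 1/(1 − a) = 1/54926;  first 6 digits = (1, 0, 0, 1, 11, 12)

v_13(a) = 3 ≥ 1, so the series converges in ℤ_13 to 1/(1 − a) = 1/(1 − (-54925)) = 1/54926. Expand this rational in ℤ_13: compute digits iteratively via d_i = x_i mod 13, x_{i+1} = (x_i − d_i)/13. The first 6 digits are (1, 0, 0, 1, 11, 12).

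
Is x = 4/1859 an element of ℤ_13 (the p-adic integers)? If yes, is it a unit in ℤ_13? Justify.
x ∉ ℤ_13 (v_13(x) = -2 < 0)

ℤ_13 = {x ∈ ℚ_13 : v_13(x) ≥ 0} and ℤ_13^× = {x ∈ ℤ_13 : v_13(x) = 0}. Here v_13(4/1859) = v_13(num) − v_13(den) = -2; compare against these criteria.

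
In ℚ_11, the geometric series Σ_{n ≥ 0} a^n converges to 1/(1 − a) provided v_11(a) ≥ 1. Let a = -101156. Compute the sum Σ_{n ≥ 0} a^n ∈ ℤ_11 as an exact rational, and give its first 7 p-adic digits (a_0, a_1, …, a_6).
Σ a^n = 1/(1 − a) = 1/101157;  first 7 digits = (1, 0, 0, 1, 4, 10, 0)

v_11(a) = 3 ≥ 1, so the series converges in ℤ_11 to 1/(1 − a) = 1/(1 − (-101156)) = 1/101157. Expand this rational in ℤ_11: compute digits iteratively via d_i = x_i mod 11, x_{i+1} = (x_i − d_i)/11. The first 7 digits are (1, 0, 0, 1, 4, 10, 0).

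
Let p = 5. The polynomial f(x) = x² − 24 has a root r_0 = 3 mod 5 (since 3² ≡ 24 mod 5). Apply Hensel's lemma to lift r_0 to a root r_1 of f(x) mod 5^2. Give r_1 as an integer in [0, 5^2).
r_1 = 18 (mod 25)

Hensel's recurrence: r_{i+1} = r_i − f(r_i)·(f′(r_i))^{-1} mod 5^{i+2}, with f′(x) = 2x. Iterate:
  r_0 = 3 (mod 5)
  r_1 = 18 (mod 25)
Final: r_1 = 18, and one checks f(r_1) ≡ 0 mod 5^2.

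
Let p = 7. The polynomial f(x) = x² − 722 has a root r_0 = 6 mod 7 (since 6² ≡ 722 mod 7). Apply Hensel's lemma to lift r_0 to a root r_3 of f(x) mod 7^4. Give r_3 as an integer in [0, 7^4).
r_3 = 2064 (mod 2401)

Hensel's recurrence: r_{i+1} = r_i − f(r_i)·(f′(r_i))^{-1} mod 7^{i+2}, with f′(x) = 2x. Iterate:
  r_0 = 6 (mod 7)
  r_1 = 6 (mod 49)
  r_2 = 6 (mod 343)
  r_3 = 2064 (mod 2401)
Final: r_3 = 2064, and one checks f(r_3) ≡ 0 mod 7^4.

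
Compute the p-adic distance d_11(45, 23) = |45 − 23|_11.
d_11(45, 23) = 1/11

Step 1 — x − y = 45 − 23 = 22. Step 2 — v_11(22) = 1 (factor: 22 = (11^1 · 2); the sign does not affect v_p). Step 3 — |x − y|_11 = 11^{-1} = 1/11.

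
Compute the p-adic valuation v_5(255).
v_5(255) = 1

v_5(n) is the largest exponent k such that 5^k divides n. Factor out: 255 = 5^1 · 51. (Sign doesn't affect v_p.) So v_5(255) = 1.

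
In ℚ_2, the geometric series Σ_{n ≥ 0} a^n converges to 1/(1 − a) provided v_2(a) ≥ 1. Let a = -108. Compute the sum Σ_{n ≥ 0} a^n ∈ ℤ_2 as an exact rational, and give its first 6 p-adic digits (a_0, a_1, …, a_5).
Σ a^n = 1/(1 − a) = 1/109;  first 6 digits = (1, 0, 1, 0, 0, 1)

v_2(a) = 2 ≥ 1, so the series converges in ℤ_2 to 1/(1 − a) = 1/(1 − (-108)) = 1/109. Expand this rational in ℤ_2: compute digits iteratively via d_i = x_i mod 2, x_{i+1} = (x_i − d_i)/2. The first 6 digits are (1, 0, 1, 0, 0, 1).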